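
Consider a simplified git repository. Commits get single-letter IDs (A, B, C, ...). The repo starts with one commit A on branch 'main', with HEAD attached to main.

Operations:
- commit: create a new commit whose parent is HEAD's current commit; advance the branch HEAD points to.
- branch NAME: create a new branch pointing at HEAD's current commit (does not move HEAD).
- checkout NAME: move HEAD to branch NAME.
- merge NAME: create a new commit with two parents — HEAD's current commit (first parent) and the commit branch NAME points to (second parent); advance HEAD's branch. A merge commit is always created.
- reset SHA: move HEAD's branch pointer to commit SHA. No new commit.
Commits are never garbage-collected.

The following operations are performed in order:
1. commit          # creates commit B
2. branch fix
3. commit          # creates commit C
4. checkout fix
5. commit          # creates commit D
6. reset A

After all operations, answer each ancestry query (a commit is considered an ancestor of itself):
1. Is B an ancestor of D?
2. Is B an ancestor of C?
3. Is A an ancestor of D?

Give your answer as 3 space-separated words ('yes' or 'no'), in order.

Answer: yes yes yes

Derivation:
After op 1 (commit): HEAD=main@B [main=B]
After op 2 (branch): HEAD=main@B [fix=B main=B]
After op 3 (commit): HEAD=main@C [fix=B main=C]
After op 4 (checkout): HEAD=fix@B [fix=B main=C]
After op 5 (commit): HEAD=fix@D [fix=D main=C]
After op 6 (reset): HEAD=fix@A [fix=A main=C]
ancestors(D) = {A,B,D}; B in? yes
ancestors(C) = {A,B,C}; B in? yes
ancestors(D) = {A,B,D}; A in? yes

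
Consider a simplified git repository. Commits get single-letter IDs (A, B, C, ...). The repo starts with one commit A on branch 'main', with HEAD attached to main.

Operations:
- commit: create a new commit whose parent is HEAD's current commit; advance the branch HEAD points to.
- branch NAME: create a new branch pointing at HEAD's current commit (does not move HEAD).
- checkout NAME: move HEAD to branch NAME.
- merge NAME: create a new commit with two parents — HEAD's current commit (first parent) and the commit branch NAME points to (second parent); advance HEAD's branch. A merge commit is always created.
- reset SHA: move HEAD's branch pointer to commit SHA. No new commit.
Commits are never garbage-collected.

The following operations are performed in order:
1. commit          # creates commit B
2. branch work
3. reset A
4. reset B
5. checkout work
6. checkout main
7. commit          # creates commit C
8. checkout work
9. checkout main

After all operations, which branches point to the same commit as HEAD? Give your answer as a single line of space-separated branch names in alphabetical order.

Answer: main

Derivation:
After op 1 (commit): HEAD=main@B [main=B]
After op 2 (branch): HEAD=main@B [main=B work=B]
After op 3 (reset): HEAD=main@A [main=A work=B]
After op 4 (reset): HEAD=main@B [main=B work=B]
After op 5 (checkout): HEAD=work@B [main=B work=B]
After op 6 (checkout): HEAD=main@B [main=B work=B]
After op 7 (commit): HEAD=main@C [main=C work=B]
After op 8 (checkout): HEAD=work@B [main=C work=B]
After op 9 (checkout): HEAD=main@C [main=C work=B]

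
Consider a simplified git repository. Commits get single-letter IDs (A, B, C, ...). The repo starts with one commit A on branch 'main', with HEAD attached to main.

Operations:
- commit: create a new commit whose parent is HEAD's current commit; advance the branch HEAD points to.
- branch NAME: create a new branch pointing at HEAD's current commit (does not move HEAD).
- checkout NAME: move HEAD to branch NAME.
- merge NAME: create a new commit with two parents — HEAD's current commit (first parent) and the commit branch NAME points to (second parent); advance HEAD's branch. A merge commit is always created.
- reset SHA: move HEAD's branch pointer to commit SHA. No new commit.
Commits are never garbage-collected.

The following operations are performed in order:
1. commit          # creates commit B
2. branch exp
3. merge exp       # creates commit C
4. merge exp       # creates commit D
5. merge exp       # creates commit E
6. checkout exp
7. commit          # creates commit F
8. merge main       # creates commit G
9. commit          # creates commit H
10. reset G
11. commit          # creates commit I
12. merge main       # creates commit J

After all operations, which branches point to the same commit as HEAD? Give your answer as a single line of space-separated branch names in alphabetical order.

Answer: exp

Derivation:
After op 1 (commit): HEAD=main@B [main=B]
After op 2 (branch): HEAD=main@B [exp=B main=B]
After op 3 (merge): HEAD=main@C [exp=B main=C]
After op 4 (merge): HEAD=main@D [exp=B main=D]
After op 5 (merge): HEAD=main@E [exp=B main=E]
After op 6 (checkout): HEAD=exp@B [exp=B main=E]
After op 7 (commit): HEAD=exp@F [exp=F main=E]
After op 8 (merge): HEAD=exp@G [exp=G main=E]
After op 9 (commit): HEAD=exp@H [exp=H main=E]
After op 10 (reset): HEAD=exp@G [exp=G main=E]
After op 11 (commit): HEAD=exp@I [exp=I main=E]
After op 12 (merge): HEAD=exp@J [exp=J main=E]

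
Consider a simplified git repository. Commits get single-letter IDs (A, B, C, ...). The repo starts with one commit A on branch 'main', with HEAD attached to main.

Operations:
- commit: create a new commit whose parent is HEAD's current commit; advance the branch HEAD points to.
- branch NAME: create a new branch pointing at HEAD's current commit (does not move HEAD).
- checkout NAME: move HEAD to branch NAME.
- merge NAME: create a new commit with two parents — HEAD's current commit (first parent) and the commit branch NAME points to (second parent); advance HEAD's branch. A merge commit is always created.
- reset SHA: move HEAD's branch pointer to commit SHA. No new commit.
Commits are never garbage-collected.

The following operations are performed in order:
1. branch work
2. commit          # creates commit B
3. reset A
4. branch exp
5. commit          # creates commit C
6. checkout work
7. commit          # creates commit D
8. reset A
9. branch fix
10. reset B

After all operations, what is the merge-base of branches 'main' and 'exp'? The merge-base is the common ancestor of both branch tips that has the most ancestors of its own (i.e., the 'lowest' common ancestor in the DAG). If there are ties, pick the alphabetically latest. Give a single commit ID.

Answer: A

Derivation:
After op 1 (branch): HEAD=main@A [main=A work=A]
After op 2 (commit): HEAD=main@B [main=B work=A]
After op 3 (reset): HEAD=main@A [main=A work=A]
After op 4 (branch): HEAD=main@A [exp=A main=A work=A]
After op 5 (commit): HEAD=main@C [exp=A main=C work=A]
After op 6 (checkout): HEAD=work@A [exp=A main=C work=A]
After op 7 (commit): HEAD=work@D [exp=A main=C work=D]
After op 8 (reset): HEAD=work@A [exp=A main=C work=A]
After op 9 (branch): HEAD=work@A [exp=A fix=A main=C work=A]
After op 10 (reset): HEAD=work@B [exp=A fix=A main=C work=B]
ancestors(main=C): ['A', 'C']
ancestors(exp=A): ['A']
common: ['A']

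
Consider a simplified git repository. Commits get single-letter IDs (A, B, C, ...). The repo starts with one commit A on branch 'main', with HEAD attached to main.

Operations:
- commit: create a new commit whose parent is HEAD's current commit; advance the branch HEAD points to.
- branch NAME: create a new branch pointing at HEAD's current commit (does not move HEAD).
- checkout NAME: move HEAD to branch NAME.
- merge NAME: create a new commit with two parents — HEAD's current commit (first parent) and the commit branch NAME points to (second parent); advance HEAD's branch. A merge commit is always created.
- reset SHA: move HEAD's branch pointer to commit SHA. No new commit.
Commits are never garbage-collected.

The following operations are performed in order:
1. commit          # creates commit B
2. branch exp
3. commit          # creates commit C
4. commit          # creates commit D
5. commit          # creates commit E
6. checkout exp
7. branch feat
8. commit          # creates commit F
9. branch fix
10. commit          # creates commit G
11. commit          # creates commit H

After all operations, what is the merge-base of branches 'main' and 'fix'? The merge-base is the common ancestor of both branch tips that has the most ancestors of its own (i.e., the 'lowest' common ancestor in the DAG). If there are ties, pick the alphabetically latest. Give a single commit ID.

After op 1 (commit): HEAD=main@B [main=B]
After op 2 (branch): HEAD=main@B [exp=B main=B]
After op 3 (commit): HEAD=main@C [exp=B main=C]
After op 4 (commit): HEAD=main@D [exp=B main=D]
After op 5 (commit): HEAD=main@E [exp=B main=E]
After op 6 (checkout): HEAD=exp@B [exp=B main=E]
After op 7 (branch): HEAD=exp@B [exp=B feat=B main=E]
After op 8 (commit): HEAD=exp@F [exp=F feat=B main=E]
After op 9 (branch): HEAD=exp@F [exp=F feat=B fix=F main=E]
After op 10 (commit): HEAD=exp@G [exp=G feat=B fix=F main=E]
After op 11 (commit): HEAD=exp@H [exp=H feat=B fix=F main=E]
ancestors(main=E): ['A', 'B', 'C', 'D', 'E']
ancestors(fix=F): ['A', 'B', 'F']
common: ['A', 'B']

Answer: B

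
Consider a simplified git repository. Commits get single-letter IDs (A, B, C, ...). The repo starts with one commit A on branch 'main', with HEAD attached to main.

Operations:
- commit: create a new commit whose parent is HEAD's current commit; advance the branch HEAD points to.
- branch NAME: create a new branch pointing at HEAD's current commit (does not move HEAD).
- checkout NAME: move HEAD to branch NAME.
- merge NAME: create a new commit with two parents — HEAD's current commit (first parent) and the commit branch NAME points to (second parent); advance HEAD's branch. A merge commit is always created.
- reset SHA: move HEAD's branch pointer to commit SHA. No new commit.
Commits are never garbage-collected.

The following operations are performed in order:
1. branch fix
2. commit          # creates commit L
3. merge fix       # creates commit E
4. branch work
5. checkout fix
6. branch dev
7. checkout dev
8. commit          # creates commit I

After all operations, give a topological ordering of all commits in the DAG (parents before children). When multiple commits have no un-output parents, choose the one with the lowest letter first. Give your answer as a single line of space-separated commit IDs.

After op 1 (branch): HEAD=main@A [fix=A main=A]
After op 2 (commit): HEAD=main@L [fix=A main=L]
After op 3 (merge): HEAD=main@E [fix=A main=E]
After op 4 (branch): HEAD=main@E [fix=A main=E work=E]
After op 5 (checkout): HEAD=fix@A [fix=A main=E work=E]
After op 6 (branch): HEAD=fix@A [dev=A fix=A main=E work=E]
After op 7 (checkout): HEAD=dev@A [dev=A fix=A main=E work=E]
After op 8 (commit): HEAD=dev@I [dev=I fix=A main=E work=E]
commit A: parents=[]
commit E: parents=['L', 'A']
commit I: parents=['A']
commit L: parents=['A']

Answer: A I L E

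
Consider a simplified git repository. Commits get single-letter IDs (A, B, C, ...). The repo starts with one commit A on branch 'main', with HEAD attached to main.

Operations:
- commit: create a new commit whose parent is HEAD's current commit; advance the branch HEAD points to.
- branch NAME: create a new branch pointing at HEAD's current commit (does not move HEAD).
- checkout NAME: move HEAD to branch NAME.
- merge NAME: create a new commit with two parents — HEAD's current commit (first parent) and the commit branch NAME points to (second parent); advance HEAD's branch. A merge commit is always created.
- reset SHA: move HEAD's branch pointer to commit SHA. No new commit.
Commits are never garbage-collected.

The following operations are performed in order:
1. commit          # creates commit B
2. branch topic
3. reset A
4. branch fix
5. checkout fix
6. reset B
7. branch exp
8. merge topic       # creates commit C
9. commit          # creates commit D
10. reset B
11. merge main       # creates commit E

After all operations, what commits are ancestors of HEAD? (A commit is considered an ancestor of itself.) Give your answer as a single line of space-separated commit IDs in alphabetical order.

Answer: A B E

Derivation:
After op 1 (commit): HEAD=main@B [main=B]
After op 2 (branch): HEAD=main@B [main=B topic=B]
After op 3 (reset): HEAD=main@A [main=A topic=B]
After op 4 (branch): HEAD=main@A [fix=A main=A topic=B]
After op 5 (checkout): HEAD=fix@A [fix=A main=A topic=B]
After op 6 (reset): HEAD=fix@B [fix=B main=A topic=B]
After op 7 (branch): HEAD=fix@B [exp=B fix=B main=A topic=B]
After op 8 (merge): HEAD=fix@C [exp=B fix=C main=A topic=B]
After op 9 (commit): HEAD=fix@D [exp=B fix=D main=A topic=B]
After op 10 (reset): HEAD=fix@B [exp=B fix=B main=A topic=B]
After op 11 (merge): HEAD=fix@E [exp=B fix=E main=A topic=B]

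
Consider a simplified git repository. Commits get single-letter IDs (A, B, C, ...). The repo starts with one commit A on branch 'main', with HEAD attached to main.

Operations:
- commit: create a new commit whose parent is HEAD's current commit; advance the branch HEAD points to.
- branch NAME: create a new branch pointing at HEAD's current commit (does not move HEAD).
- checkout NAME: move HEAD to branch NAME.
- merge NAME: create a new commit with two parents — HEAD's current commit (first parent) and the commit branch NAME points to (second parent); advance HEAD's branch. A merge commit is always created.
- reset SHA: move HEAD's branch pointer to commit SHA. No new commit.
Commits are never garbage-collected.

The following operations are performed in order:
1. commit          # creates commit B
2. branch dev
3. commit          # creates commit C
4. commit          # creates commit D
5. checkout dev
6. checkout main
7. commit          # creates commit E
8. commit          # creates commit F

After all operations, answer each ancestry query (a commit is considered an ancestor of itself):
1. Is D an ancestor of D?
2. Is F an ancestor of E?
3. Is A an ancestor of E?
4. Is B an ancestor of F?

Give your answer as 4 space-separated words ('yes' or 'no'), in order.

After op 1 (commit): HEAD=main@B [main=B]
After op 2 (branch): HEAD=main@B [dev=B main=B]
After op 3 (commit): HEAD=main@C [dev=B main=C]
After op 4 (commit): HEAD=main@D [dev=B main=D]
After op 5 (checkout): HEAD=dev@B [dev=B main=D]
After op 6 (checkout): HEAD=main@D [dev=B main=D]
After op 7 (commit): HEAD=main@E [dev=B main=E]
After op 8 (commit): HEAD=main@F [dev=B main=F]
ancestors(D) = {A,B,C,D}; D in? yes
ancestors(E) = {A,B,C,D,E}; F in? no
ancestors(E) = {A,B,C,D,E}; A in? yes
ancestors(F) = {A,B,C,D,E,F}; B in? yes

Answer: yes no yes yes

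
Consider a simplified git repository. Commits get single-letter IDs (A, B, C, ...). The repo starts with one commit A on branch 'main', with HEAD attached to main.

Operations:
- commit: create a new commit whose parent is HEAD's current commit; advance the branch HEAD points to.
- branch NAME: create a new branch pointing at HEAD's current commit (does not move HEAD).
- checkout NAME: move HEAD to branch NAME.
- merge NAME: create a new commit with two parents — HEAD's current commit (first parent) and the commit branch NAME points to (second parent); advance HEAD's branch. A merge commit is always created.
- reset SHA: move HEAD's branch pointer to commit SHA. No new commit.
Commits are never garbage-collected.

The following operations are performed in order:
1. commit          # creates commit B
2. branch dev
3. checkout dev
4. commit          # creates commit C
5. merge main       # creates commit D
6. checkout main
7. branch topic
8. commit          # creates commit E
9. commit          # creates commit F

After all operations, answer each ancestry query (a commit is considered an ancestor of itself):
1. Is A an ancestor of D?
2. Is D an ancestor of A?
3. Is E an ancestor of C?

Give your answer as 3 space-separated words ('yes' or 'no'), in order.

After op 1 (commit): HEAD=main@B [main=B]
After op 2 (branch): HEAD=main@B [dev=B main=B]
After op 3 (checkout): HEAD=dev@B [dev=B main=B]
After op 4 (commit): HEAD=dev@C [dev=C main=B]
After op 5 (merge): HEAD=dev@D [dev=D main=B]
After op 6 (checkout): HEAD=main@B [dev=D main=B]
After op 7 (branch): HEAD=main@B [dev=D main=B topic=B]
After op 8 (commit): HEAD=main@E [dev=D main=E topic=B]
After op 9 (commit): HEAD=main@F [dev=D main=F topic=B]
ancestors(D) = {A,B,C,D}; A in? yes
ancestors(A) = {A}; D in? no
ancestors(C) = {A,B,C}; E in? no

Answer: yes no no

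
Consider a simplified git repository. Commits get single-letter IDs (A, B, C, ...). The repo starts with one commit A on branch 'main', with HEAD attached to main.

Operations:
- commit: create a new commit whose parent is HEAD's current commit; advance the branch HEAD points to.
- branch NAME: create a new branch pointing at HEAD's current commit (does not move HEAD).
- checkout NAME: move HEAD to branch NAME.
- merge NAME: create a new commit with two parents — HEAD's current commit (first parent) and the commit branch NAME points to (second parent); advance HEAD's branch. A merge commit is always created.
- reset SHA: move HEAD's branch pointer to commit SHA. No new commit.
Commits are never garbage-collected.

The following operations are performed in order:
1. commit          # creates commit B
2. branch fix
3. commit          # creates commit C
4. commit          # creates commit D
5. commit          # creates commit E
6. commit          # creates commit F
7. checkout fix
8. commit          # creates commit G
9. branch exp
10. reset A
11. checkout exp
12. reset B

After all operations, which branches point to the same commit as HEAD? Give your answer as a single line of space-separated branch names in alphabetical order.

After op 1 (commit): HEAD=main@B [main=B]
After op 2 (branch): HEAD=main@B [fix=B main=B]
After op 3 (commit): HEAD=main@C [fix=B main=C]
After op 4 (commit): HEAD=main@D [fix=B main=D]
After op 5 (commit): HEAD=main@E [fix=B main=E]
After op 6 (commit): HEAD=main@F [fix=B main=F]
After op 7 (checkout): HEAD=fix@B [fix=B main=F]
After op 8 (commit): HEAD=fix@G [fix=G main=F]
After op 9 (branch): HEAD=fix@G [exp=G fix=G main=F]
After op 10 (reset): HEAD=fix@A [exp=G fix=A main=F]
After op 11 (checkout): HEAD=exp@G [exp=G fix=A main=F]
After op 12 (reset): HEAD=exp@B [exp=B fix=A main=F]

Answer: exp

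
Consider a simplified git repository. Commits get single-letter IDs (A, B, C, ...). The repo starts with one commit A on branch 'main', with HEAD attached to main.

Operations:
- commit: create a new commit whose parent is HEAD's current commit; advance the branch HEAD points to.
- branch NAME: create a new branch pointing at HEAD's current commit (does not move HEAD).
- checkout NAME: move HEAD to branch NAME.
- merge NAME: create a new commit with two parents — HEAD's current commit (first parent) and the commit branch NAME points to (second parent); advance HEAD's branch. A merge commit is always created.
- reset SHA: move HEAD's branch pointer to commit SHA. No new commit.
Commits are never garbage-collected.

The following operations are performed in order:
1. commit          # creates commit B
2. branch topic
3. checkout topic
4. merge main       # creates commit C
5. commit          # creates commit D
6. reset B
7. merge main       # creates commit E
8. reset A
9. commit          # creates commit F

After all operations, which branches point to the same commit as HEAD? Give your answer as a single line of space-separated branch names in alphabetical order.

After op 1 (commit): HEAD=main@B [main=B]
After op 2 (branch): HEAD=main@B [main=B topic=B]
After op 3 (checkout): HEAD=topic@B [main=B topic=B]
After op 4 (merge): HEAD=topic@C [main=B topic=C]
After op 5 (commit): HEAD=topic@D [main=B topic=D]
After op 6 (reset): HEAD=topic@B [main=B topic=B]
After op 7 (merge): HEAD=topic@E [main=B topic=E]
After op 8 (reset): HEAD=topic@A [main=B topic=A]
After op 9 (commit): HEAD=topic@F [main=B topic=F]

Answer: topic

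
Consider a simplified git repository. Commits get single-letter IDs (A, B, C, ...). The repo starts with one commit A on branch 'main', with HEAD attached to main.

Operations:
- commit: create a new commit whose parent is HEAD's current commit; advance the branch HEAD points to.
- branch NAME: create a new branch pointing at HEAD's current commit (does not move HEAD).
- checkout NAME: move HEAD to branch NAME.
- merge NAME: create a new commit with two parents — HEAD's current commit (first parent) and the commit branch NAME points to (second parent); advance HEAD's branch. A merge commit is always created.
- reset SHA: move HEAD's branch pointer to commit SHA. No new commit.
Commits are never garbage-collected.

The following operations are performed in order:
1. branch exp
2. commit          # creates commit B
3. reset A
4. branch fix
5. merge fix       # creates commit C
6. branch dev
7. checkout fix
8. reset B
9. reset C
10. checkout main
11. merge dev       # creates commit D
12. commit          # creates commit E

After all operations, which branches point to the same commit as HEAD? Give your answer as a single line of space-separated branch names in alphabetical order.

Answer: main

Derivation:
After op 1 (branch): HEAD=main@A [exp=A main=A]
After op 2 (commit): HEAD=main@B [exp=A main=B]
After op 3 (reset): HEAD=main@A [exp=A main=A]
After op 4 (branch): HEAD=main@A [exp=A fix=A main=A]
After op 5 (merge): HEAD=main@C [exp=A fix=A main=C]
After op 6 (branch): HEAD=main@C [dev=C exp=A fix=A main=C]
After op 7 (checkout): HEAD=fix@A [dev=C exp=A fix=A main=C]
After op 8 (reset): HEAD=fix@B [dev=C exp=A fix=B main=C]
After op 9 (reset): HEAD=fix@C [dev=C exp=A fix=C main=C]
After op 10 (checkout): HEAD=main@C [dev=C exp=A fix=C main=C]
After op 11 (merge): HEAD=main@D [dev=C exp=A fix=C main=D]
After op 12 (commit): HEAD=main@E [dev=C exp=A fix=C main=E]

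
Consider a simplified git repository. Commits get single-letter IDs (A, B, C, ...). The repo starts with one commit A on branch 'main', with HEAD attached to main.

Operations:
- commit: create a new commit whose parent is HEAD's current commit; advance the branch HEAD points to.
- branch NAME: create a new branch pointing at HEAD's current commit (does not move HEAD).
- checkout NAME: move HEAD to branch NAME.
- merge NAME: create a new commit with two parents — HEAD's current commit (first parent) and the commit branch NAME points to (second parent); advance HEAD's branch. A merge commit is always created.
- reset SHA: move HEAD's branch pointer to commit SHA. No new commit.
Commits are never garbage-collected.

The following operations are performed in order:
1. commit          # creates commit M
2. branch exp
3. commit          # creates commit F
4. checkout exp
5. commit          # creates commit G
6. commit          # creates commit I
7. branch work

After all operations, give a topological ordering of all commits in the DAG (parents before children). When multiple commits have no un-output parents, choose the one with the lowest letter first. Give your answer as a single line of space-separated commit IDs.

Answer: A M F G I

Derivation:
After op 1 (commit): HEAD=main@M [main=M]
After op 2 (branch): HEAD=main@M [exp=M main=M]
After op 3 (commit): HEAD=main@F [exp=M main=F]
After op 4 (checkout): HEAD=exp@M [exp=M main=F]
After op 5 (commit): HEAD=exp@G [exp=G main=F]
After op 6 (commit): HEAD=exp@I [exp=I main=F]
After op 7 (branch): HEAD=exp@I [exp=I main=F work=I]
commit A: parents=[]
commit F: parents=['M']
commit G: parents=['M']
commit I: parents=['G']
commit M: parents=['A']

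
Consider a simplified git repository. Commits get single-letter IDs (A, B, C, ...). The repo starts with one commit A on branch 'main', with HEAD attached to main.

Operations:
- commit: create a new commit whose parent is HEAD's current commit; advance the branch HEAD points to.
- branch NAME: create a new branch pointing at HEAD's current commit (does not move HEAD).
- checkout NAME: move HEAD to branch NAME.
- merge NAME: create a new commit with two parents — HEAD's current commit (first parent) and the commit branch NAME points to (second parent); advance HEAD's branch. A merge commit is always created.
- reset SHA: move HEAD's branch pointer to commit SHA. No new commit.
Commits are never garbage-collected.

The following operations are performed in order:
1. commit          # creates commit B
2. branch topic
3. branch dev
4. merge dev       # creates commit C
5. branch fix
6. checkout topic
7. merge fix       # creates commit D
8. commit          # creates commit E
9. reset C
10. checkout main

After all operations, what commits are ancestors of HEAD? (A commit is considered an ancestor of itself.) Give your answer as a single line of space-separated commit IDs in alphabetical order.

Answer: A B C

Derivation:
After op 1 (commit): HEAD=main@B [main=B]
After op 2 (branch): HEAD=main@B [main=B topic=B]
After op 3 (branch): HEAD=main@B [dev=B main=B topic=B]
After op 4 (merge): HEAD=main@C [dev=B main=C topic=B]
After op 5 (branch): HEAD=main@C [dev=B fix=C main=C topic=B]
After op 6 (checkout): HEAD=topic@B [dev=B fix=C main=C topic=B]
After op 7 (merge): HEAD=topic@D [dev=B fix=C main=C topic=D]
After op 8 (commit): HEAD=topic@E [dev=B fix=C main=C topic=E]
After op 9 (reset): HEAD=topic@C [dev=B fix=C main=C topic=C]
After op 10 (checkout): HEAD=main@C [dev=B fix=C main=C topic=C]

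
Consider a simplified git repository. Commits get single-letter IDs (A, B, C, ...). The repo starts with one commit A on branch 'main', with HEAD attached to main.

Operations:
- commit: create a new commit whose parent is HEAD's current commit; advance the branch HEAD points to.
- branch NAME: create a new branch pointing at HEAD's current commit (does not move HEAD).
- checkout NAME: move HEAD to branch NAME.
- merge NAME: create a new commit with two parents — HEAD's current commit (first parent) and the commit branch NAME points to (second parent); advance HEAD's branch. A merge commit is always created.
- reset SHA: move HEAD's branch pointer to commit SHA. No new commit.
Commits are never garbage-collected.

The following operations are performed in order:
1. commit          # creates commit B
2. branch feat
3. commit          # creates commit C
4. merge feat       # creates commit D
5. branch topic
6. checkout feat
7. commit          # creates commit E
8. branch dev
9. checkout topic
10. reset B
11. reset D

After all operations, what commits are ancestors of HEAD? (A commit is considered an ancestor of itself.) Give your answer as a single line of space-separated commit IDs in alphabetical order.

Answer: A B C D

Derivation:
After op 1 (commit): HEAD=main@B [main=B]
After op 2 (branch): HEAD=main@B [feat=B main=B]
After op 3 (commit): HEAD=main@C [feat=B main=C]
After op 4 (merge): HEAD=main@D [feat=B main=D]
After op 5 (branch): HEAD=main@D [feat=B main=D topic=D]
After op 6 (checkout): HEAD=feat@B [feat=B main=D topic=D]
After op 7 (commit): HEAD=feat@E [feat=E main=D topic=D]
After op 8 (branch): HEAD=feat@E [dev=E feat=E main=D topic=D]
After op 9 (checkout): HEAD=topic@D [dev=E feat=E main=D topic=D]
After op 10 (reset): HEAD=topic@B [dev=E feat=E main=D topic=B]
After op 11 (reset): HEAD=topic@D [dev=E feat=E main=D topic=D]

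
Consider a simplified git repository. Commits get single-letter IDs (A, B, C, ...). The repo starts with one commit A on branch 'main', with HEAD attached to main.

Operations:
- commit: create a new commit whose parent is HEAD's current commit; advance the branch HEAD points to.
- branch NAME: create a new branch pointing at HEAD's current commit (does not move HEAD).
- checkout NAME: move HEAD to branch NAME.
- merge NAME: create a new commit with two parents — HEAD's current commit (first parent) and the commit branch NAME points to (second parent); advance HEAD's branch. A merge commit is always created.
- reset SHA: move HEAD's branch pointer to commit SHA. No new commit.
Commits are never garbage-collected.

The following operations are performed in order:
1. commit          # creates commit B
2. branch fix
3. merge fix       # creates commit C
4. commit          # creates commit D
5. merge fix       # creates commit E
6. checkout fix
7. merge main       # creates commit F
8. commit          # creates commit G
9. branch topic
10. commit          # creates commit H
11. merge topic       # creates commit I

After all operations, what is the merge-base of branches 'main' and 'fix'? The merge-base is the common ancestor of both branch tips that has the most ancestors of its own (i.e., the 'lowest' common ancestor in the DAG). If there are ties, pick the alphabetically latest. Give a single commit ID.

Answer: E

Derivation:
After op 1 (commit): HEAD=main@B [main=B]
After op 2 (branch): HEAD=main@B [fix=B main=B]
After op 3 (merge): HEAD=main@C [fix=B main=C]
After op 4 (commit): HEAD=main@D [fix=B main=D]
After op 5 (merge): HEAD=main@E [fix=B main=E]
After op 6 (checkout): HEAD=fix@B [fix=B main=E]
After op 7 (merge): HEAD=fix@F [fix=F main=E]
After op 8 (commit): HEAD=fix@G [fix=G main=E]
After op 9 (branch): HEAD=fix@G [fix=G main=E topic=G]
After op 10 (commit): HEAD=fix@H [fix=H main=E topic=G]
After op 11 (merge): HEAD=fix@I [fix=I main=E topic=G]
ancestors(main=E): ['A', 'B', 'C', 'D', 'E']
ancestors(fix=I): ['A', 'B', 'C', 'D', 'E', 'F', 'G', 'H', 'I']
common: ['A', 'B', 'C', 'D', 'E']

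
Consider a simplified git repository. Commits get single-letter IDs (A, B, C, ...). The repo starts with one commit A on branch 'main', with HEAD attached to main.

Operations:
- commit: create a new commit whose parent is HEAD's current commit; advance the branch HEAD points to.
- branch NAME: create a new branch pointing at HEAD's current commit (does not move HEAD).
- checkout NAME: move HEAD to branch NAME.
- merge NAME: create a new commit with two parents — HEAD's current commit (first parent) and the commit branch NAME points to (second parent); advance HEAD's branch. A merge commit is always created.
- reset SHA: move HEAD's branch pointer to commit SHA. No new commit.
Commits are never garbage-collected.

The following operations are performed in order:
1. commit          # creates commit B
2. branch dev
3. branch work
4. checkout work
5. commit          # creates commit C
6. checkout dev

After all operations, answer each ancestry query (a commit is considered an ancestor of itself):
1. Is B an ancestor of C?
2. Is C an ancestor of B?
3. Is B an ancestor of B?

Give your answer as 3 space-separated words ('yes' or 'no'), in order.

After op 1 (commit): HEAD=main@B [main=B]
After op 2 (branch): HEAD=main@B [dev=B main=B]
After op 3 (branch): HEAD=main@B [dev=B main=B work=B]
After op 4 (checkout): HEAD=work@B [dev=B main=B work=B]
After op 5 (commit): HEAD=work@C [dev=B main=B work=C]
After op 6 (checkout): HEAD=dev@B [dev=B main=B work=C]
ancestors(C) = {A,B,C}; B in? yes
ancestors(B) = {A,B}; C in? no
ancestors(B) = {A,B}; B in? yes

Answer: yes no yes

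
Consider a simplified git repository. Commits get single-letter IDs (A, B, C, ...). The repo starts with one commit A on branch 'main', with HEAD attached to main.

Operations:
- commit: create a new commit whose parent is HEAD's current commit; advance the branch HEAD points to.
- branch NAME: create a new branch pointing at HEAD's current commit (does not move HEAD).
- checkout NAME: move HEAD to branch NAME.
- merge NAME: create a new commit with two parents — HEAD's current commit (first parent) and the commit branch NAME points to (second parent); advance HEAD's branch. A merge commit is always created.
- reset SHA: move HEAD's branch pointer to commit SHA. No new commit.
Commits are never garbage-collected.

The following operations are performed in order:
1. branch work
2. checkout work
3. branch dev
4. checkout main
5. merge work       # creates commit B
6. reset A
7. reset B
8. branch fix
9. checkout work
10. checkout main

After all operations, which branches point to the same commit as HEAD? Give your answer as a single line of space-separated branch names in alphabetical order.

Answer: fix main

Derivation:
After op 1 (branch): HEAD=main@A [main=A work=A]
After op 2 (checkout): HEAD=work@A [main=A work=A]
After op 3 (branch): HEAD=work@A [dev=A main=A work=A]
After op 4 (checkout): HEAD=main@A [dev=A main=A work=A]
After op 5 (merge): HEAD=main@B [dev=A main=B work=A]
After op 6 (reset): HEAD=main@A [dev=A main=A work=A]
After op 7 (reset): HEAD=main@B [dev=A main=B work=A]
After op 8 (branch): HEAD=main@B [dev=A fix=B main=B work=A]
After op 9 (checkout): HEAD=work@A [dev=A fix=B main=B work=A]
After op 10 (checkout): HEAD=main@B [dev=A fix=B main=B work=A]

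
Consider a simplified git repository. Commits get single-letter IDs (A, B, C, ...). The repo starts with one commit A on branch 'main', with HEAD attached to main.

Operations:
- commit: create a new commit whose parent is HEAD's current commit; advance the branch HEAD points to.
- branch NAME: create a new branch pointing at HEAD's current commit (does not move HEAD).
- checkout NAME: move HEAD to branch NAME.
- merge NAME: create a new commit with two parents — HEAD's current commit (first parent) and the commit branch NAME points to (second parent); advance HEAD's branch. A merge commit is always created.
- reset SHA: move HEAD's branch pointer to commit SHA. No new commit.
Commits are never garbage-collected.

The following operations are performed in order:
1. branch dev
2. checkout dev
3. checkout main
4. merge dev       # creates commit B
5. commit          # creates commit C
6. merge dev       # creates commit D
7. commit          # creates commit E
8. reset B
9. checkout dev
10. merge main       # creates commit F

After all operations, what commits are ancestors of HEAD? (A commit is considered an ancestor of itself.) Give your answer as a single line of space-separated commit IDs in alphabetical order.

After op 1 (branch): HEAD=main@A [dev=A main=A]
After op 2 (checkout): HEAD=dev@A [dev=A main=A]
After op 3 (checkout): HEAD=main@A [dev=A main=A]
After op 4 (merge): HEAD=main@B [dev=A main=B]
After op 5 (commit): HEAD=main@C [dev=A main=C]
After op 6 (merge): HEAD=main@D [dev=A main=D]
After op 7 (commit): HEAD=main@E [dev=A main=E]
After op 8 (reset): HEAD=main@B [dev=A main=B]
After op 9 (checkout): HEAD=dev@A [dev=A main=B]
After op 10 (merge): HEAD=dev@F [dev=F main=B]

Answer: A B F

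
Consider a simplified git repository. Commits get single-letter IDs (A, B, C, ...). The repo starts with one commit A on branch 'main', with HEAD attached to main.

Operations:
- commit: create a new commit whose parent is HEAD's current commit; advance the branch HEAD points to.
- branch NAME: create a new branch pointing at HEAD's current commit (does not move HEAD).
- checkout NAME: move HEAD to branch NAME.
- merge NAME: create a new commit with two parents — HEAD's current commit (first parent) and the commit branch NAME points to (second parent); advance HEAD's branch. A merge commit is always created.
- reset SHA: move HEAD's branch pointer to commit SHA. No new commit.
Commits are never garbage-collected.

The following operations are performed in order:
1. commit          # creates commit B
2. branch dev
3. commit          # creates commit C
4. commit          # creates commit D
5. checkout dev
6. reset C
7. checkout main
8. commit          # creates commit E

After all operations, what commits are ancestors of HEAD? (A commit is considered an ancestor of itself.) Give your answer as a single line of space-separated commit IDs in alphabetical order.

After op 1 (commit): HEAD=main@B [main=B]
After op 2 (branch): HEAD=main@B [dev=B main=B]
After op 3 (commit): HEAD=main@C [dev=B main=C]
After op 4 (commit): HEAD=main@D [dev=B main=D]
After op 5 (checkout): HEAD=dev@B [dev=B main=D]
After op 6 (reset): HEAD=dev@C [dev=C main=D]
After op 7 (checkout): HEAD=main@D [dev=C main=D]
After op 8 (commit): HEAD=main@E [dev=C main=E]

Answer: A B C D E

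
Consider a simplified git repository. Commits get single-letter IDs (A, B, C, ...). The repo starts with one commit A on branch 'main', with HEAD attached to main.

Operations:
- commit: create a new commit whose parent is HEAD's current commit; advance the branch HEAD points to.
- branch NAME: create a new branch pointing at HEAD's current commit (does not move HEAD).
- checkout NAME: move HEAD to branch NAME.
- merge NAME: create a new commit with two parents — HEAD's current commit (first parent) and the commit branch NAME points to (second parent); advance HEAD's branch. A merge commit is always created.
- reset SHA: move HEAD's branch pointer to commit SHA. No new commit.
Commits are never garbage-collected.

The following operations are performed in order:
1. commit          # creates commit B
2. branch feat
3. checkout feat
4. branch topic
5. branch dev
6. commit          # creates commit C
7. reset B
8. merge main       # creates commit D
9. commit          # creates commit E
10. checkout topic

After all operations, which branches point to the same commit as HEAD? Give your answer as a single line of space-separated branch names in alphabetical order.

After op 1 (commit): HEAD=main@B [main=B]
After op 2 (branch): HEAD=main@B [feat=B main=B]
After op 3 (checkout): HEAD=feat@B [feat=B main=B]
After op 4 (branch): HEAD=feat@B [feat=B main=B topic=B]
After op 5 (branch): HEAD=feat@B [dev=B feat=B main=B topic=B]
After op 6 (commit): HEAD=feat@C [dev=B feat=C main=B topic=B]
After op 7 (reset): HEAD=feat@B [dev=B feat=B main=B topic=B]
After op 8 (merge): HEAD=feat@D [dev=B feat=D main=B topic=B]
After op 9 (commit): HEAD=feat@E [dev=B feat=E main=B topic=B]
After op 10 (checkout): HEAD=topic@B [dev=B feat=E main=B topic=B]

Answer: dev main topic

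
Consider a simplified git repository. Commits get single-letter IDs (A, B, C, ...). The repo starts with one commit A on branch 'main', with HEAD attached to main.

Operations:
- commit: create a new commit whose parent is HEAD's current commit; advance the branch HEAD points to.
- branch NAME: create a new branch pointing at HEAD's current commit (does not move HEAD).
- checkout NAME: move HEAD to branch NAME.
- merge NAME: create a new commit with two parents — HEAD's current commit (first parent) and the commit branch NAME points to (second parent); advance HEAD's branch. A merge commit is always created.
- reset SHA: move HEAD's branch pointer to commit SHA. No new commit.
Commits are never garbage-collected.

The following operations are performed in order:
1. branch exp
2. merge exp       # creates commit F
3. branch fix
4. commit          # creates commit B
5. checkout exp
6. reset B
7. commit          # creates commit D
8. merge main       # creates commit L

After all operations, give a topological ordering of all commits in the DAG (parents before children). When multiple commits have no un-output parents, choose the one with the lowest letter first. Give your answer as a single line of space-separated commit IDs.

After op 1 (branch): HEAD=main@A [exp=A main=A]
After op 2 (merge): HEAD=main@F [exp=A main=F]
After op 3 (branch): HEAD=main@F [exp=A fix=F main=F]
After op 4 (commit): HEAD=main@B [exp=A fix=F main=B]
After op 5 (checkout): HEAD=exp@A [exp=A fix=F main=B]
After op 6 (reset): HEAD=exp@B [exp=B fix=F main=B]
After op 7 (commit): HEAD=exp@D [exp=D fix=F main=B]
After op 8 (merge): HEAD=exp@L [exp=L fix=F main=B]
commit A: parents=[]
commit B: parents=['F']
commit D: parents=['B']
commit F: parents=['A', 'A']
commit L: parents=['D', 'B']

Answer: A F B D L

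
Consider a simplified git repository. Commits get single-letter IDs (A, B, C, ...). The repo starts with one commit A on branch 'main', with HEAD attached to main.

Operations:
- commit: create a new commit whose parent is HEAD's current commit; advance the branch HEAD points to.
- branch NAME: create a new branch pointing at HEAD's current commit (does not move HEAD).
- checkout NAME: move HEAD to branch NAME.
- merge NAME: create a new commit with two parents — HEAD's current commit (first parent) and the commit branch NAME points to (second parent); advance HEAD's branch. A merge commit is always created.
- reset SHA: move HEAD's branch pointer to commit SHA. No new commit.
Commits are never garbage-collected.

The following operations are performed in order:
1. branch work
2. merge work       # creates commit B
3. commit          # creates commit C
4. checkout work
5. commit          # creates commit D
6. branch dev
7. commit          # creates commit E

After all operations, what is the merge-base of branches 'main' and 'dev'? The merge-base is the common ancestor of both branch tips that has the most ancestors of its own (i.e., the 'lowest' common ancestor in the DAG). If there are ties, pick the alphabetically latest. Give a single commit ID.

Answer: A

Derivation:
After op 1 (branch): HEAD=main@A [main=A work=A]
After op 2 (merge): HEAD=main@B [main=B work=A]
After op 3 (commit): HEAD=main@C [main=C work=A]
After op 4 (checkout): HEAD=work@A [main=C work=A]
After op 5 (commit): HEAD=work@D [main=C work=D]
After op 6 (branch): HEAD=work@D [dev=D main=C work=D]
After op 7 (commit): HEAD=work@E [dev=D main=C work=E]
ancestors(main=C): ['A', 'B', 'C']
ancestors(dev=D): ['A', 'D']
common: ['A']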